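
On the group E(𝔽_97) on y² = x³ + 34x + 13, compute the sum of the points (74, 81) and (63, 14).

(46, 19)

(74, 81) + (63, 14). λ = (14 - 81)/(63 - 74) ≡ 30/86 mod 97. 86⁻¹ ≡ 44 (mod 97) since 86·44 = 3784 ≡ 1, so λ ≡ 59.
  x = λ² - 74 - 63 = 3481 - 137 ≡ 46; y = λ·(74 - 46) - 81 ≡ 19. → (46, 19)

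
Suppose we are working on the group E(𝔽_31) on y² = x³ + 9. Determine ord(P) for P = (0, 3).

3

2P: tangent at (0, 3): λ = (3·0² + 0)/(2·3) ≡ 0/6. 6⁻¹ ≡ 26 (mod 31), so λ ≡ 0·26 ≡ 0.
  x = λ² - 0 - 0 = 0 - 0 ≡ 0; y = λ·(0 - 0) - 3 ≡ 28. → (0, 28)
3P: (0, 28) + (0, 3): same x and y₁ ≡ -y₂, so the sum is ∞.
3P = ∞, so the order is 3.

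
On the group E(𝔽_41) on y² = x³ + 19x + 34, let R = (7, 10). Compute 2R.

tangent at (7, 10): λ = (3·7² + 19)/(2·10) ≡ 2/20. 20⁻¹ ≡ 39 (mod 41) since 20·39 = 780 ≡ 1, so λ ≡ 2·39 ≡ 37.
  x = λ² - 7 - 7 = 1369 - 14 ≡ 2; y = λ·(7 - 2) - 10 ≡ 11. → (2, 11)

(2, 11)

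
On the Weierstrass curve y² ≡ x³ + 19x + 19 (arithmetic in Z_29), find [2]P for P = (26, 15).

tangent at (26, 15): λ = (3·26² + 19)/(2·15) ≡ 17/1. 1⁻¹ ≡ 1 (mod 29) since 1·1 = 1 ≡ 1, so λ ≡ 17·1 ≡ 17.
  x = λ² - 26 - 26 = 289 - 52 ≡ 5; y = λ·(26 - 5) - 15 ≡ 23. → (5, 23)

(5, 23)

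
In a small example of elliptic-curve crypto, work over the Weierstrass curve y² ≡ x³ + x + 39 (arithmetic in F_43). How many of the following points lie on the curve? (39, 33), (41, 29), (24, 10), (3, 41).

(39, 33): 33² ≡ 14, rhs ≡ 14 → on.
(41, 29): 29² ≡ 24, rhs ≡ 29 → off.
(24, 10): 10² ≡ 14, rhs ≡ 41 → off.
(3, 41): 41² ≡ 4, rhs ≡ 26 → off.

1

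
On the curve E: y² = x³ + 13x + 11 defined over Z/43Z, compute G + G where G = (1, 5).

tangent at (1, 5): λ = (3·1² + 13)/(2·5) ≡ 16/10. 10⁻¹ ≡ 13 (mod 43), so λ ≡ 16·13 ≡ 36.
  x = λ² - 1 - 1 = 1296 - 2 ≡ 4; y = λ·(1 - 4) - 5 ≡ 16. → (4, 16)

(4, 16)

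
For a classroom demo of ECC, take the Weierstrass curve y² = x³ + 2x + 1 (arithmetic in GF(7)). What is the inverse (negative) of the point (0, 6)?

(0, 1)

-(0, 6) = (0, -6 mod 7) = (0, 1).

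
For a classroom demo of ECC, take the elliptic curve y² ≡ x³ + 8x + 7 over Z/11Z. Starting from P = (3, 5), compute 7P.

(8, 0)

Repeated addition: build up to 7P.
2P: tangent at (3, 5): λ = (3·3² + 8)/(2·5) ≡ 2/10. 10⁻¹ ≡ 10 (mod 11), so λ ≡ 2·10 ≡ 9.
  x = λ² - 3 - 3 = 81 - 6 ≡ 9; y = λ·(3 - 9) - 5 ≡ 7. → (9, 7)
3P: (9, 7) + (3, 5). λ = (5 - 7)/(3 - 9) ≡ 9/5 mod 11. 5⁻¹ ≡ 9 (mod 11) since 5·9 = 45 ≡ 1, so λ ≡ 4.
  x = λ² - 9 - 3 = 16 - 12 ≡ 4; y = λ·(9 - 4) - 7 ≡ 2. → (4, 2)
4P: (4, 2) + (3, 5). λ = (5 - 2)/(3 - 4) ≡ 3/10 mod 11. 10⁻¹ ≡ 10 (mod 11) since 10·10 = 100 ≡ 1, so λ ≡ 8.
  x = λ² - 4 - 3 = 64 - 7 ≡ 2; y = λ·(4 - 2) - 2 ≡ 3. → (2, 3)
5P: (2, 3) + (3, 5). λ = (5 - 3)/(3 - 2) ≡ 2/1 mod 11. 1⁻¹ ≡ 1 (mod 11) since 1·1 = 1 ≡ 1, so λ ≡ 2.
  x = λ² - 2 - 3 = 4 - 5 ≡ 10; y = λ·(2 - 10) - 3 ≡ 3. → (10, 3)
6P: (10, 3) + (3, 5). λ = (5 - 3)/(3 - 10) ≡ 2/4 mod 11. 4⁻¹ ≡ 3 (mod 11), so λ ≡ 6.
  x = λ² - 10 - 3 = 36 - 13 ≡ 1; y = λ·(10 - 1) - 3 ≡ 7. → (1, 7)
7P: (1, 7) + (3, 5). λ = (5 - 7)/(3 - 1) ≡ 9/2 mod 11. 2⁻¹ ≡ 6 (mod 11), so λ ≡ 10.
  x = λ² - 1 - 3 = 100 - 4 ≡ 8; y = λ·(1 - 8) - 7 ≡ 0. → (8, 0)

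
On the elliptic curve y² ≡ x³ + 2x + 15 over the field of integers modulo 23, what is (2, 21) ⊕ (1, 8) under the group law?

(5, 9)

(2, 21) + (1, 8). λ = (8 - 21)/(1 - 2) ≡ 10/22 mod 23. 22⁻¹ ≡ 22 (mod 23), so λ ≡ 13.
  x = λ² - 2 - 1 = 169 - 3 ≡ 5; y = λ·(2 - 5) - 21 ≡ 9. → (5, 9)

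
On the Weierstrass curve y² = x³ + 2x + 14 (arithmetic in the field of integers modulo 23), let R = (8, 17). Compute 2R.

(16, 5)

tangent at (8, 17): λ = (3·8² + 2)/(2·17) ≡ 10/11. 11⁻¹ ≡ 21 (mod 23), so λ ≡ 10·21 ≡ 3.
  x = λ² - 8 - 8 = 9 - 16 ≡ 16; y = λ·(8 - 16) - 17 ≡ 5. → (16, 5)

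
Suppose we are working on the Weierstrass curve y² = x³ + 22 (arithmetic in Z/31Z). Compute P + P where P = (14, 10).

tangent at (14, 10): λ = (3·14² + 0)/(2·10) ≡ 30/20. 20⁻¹ ≡ 14 (mod 31) since 20·14 = 280 ≡ 1, so λ ≡ 30·14 ≡ 17.
  x = λ² - 14 - 14 = 289 - 28 ≡ 13; y = λ·(14 - 13) - 10 ≡ 7. → (13, 7)

(13, 7)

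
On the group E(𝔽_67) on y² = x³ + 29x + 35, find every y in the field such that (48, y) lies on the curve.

14, 53

x³ + 29x + 35 = 112019 ≡ 62 (mod 67).
Square roots of 62 mod 67: 14 and 53 (since 14² = 196 ≡ 62).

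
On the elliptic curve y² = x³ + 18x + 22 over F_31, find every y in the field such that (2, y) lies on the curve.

2, 29

x³ + 18x + 22 = 66 ≡ 4 (mod 31).
Square roots of 4 mod 31: 2 and 29 (since 2² = 4 ≡ 4).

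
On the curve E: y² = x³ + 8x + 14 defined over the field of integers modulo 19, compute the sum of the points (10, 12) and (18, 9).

(14, 18)

(10, 12) + (18, 9). λ = (9 - 12)/(18 - 10) ≡ 16/8 mod 19. 8⁻¹ ≡ 12 (mod 19), so λ ≡ 2.
  x = λ² - 10 - 18 = 4 - 28 ≡ 14; y = λ·(10 - 14) - 12 ≡ 18. → (14, 18)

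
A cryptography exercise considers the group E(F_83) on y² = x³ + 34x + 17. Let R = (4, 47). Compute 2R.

tangent at (4, 47): λ = (3·4² + 34)/(2·47) ≡ 82/11. 11⁻¹ ≡ 68 (mod 83), so λ ≡ 82·68 ≡ 15.
  x = λ² - 4 - 4 = 225 - 8 ≡ 51; y = λ·(4 - 51) - 47 ≡ 78. → (51, 78)

(51, 78)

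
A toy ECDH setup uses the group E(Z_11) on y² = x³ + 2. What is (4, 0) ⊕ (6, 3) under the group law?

(6, 8)

(4, 0) + (6, 3). λ = (3 - 0)/(6 - 4) ≡ 3/2 mod 11. 2⁻¹ ≡ 6 (mod 11), so λ ≡ 7.
  x = λ² - 4 - 6 = 49 - 10 ≡ 6; y = λ·(4 - 6) - 0 ≡ 8. → (6, 8)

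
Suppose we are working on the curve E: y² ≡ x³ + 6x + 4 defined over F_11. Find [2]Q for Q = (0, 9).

(5, 4)

tangent at (0, 9): λ = (3·0² + 6)/(2·9) ≡ 6/7. 7⁻¹ ≡ 8 (mod 11) since 7·8 = 56 ≡ 1, so λ ≡ 6·8 ≡ 4.
  x = λ² - 0 - 0 = 16 - 0 ≡ 5; y = λ·(0 - 5) - 9 ≡ 4. → (5, 4)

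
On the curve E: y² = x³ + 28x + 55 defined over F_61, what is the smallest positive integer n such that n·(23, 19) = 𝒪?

5

2P: tangent at (23, 19): λ = (3·23² + 28)/(2·19) ≡ 29/38. 38⁻¹ ≡ 53 (mod 61), so λ ≡ 29·53 ≡ 12.
  x = λ² - 23 - 23 = 144 - 46 ≡ 37; y = λ·(23 - 37) - 19 ≡ 57. → (37, 57)
3P: (37, 57) + (23, 19). λ = (19 - 57)/(23 - 37) ≡ 23/47 mod 61. 47⁻¹ ≡ 13 (mod 61), so λ ≡ 55.
  x = λ² - 37 - 23 = 3025 - 60 ≡ 37; y = λ·(37 - 37) - 57 ≡ 4. → (37, 4)
4P: (37, 4) + (23, 19). λ = (19 - 4)/(23 - 37) ≡ 15/47 mod 61. 47⁻¹ ≡ 13 (mod 61) since 47·13 = 611 ≡ 1, so λ ≡ 12.
  x = λ² - 37 - 23 = 144 - 60 ≡ 23; y = λ·(37 - 23) - 4 ≡ 42. → (23, 42)
5P: (23, 42) + (23, 19): same x and y₁ ≡ -y₂, so the sum is 𝒪.
5P = 𝒪, so the order is 5.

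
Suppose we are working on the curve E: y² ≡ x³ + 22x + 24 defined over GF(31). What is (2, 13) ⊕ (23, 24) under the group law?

(2, 13) + (23, 24). λ = (24 - 13)/(23 - 2) ≡ 11/21 mod 31. 21⁻¹ ≡ 3 (mod 31), so λ ≡ 2.
  x = λ² - 2 - 23 = 4 - 25 ≡ 10; y = λ·(2 - 10) - 13 ≡ 2. → (10, 2)

(10, 2)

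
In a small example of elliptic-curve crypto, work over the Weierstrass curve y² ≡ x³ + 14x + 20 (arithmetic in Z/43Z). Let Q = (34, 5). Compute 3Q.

Repeated addition: build up to 3Q.
2Q: tangent at (34, 5): λ = (3·34² + 14)/(2·5) ≡ 42/10. 10⁻¹ ≡ 13 (mod 43), so λ ≡ 42·13 ≡ 30.
  x = λ² - 34 - 34 = 900 - 68 ≡ 15; y = λ·(34 - 15) - 5 ≡ 6. → (15, 6)
3Q: (15, 6) + (34, 5). λ = (5 - 6)/(34 - 15) ≡ 42/19 mod 43. 19⁻¹ ≡ 34 (mod 43), so λ ≡ 9.
  x = λ² - 15 - 34 = 81 - 49 ≡ 32; y = λ·(15 - 32) - 6 ≡ 13. → (32, 13)

(32, 13)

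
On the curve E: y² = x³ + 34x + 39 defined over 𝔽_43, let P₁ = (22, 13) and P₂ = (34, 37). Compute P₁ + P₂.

(22, 13) + (34, 37). λ = (37 - 13)/(34 - 22) ≡ 24/12 mod 43. 12⁻¹ ≡ 18 (mod 43), so λ ≡ 2.
  x = λ² - 22 - 34 = 4 - 56 ≡ 34; y = λ·(22 - 34) - 13 ≡ 6. → (34, 6)

(34, 6)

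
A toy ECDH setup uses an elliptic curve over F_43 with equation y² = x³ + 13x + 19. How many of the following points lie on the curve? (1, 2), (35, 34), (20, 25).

(1, 2): 2² ≡ 4, rhs ≡ 33 → off.
(35, 34): 34² ≡ 38, rhs ≡ 5 → off.
(20, 25): 25² ≡ 23, rhs ≡ 23 → on.

1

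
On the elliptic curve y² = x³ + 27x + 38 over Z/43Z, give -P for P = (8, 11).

(8, 32)

-(8, 11) = (8, -11 mod 43) = (8, 32).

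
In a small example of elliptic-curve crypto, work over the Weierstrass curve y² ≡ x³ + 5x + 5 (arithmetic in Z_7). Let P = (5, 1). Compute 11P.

(2, 4)

Double-and-add on 11 = (1011)₂. Start with P = (5, 1) for the leading 1-bit.
double: tangent at (5, 1): λ = (3·5² + 5)/(2·1) ≡ 3/2. 2⁻¹ ≡ 4 (mod 7), so λ ≡ 3·4 ≡ 5.
  x = λ² - 5 - 5 = 25 - 10 ≡ 1; y = λ·(5 - 1) - 1 ≡ 5. → (1, 5)
double: tangent at (1, 5): λ = (3·1² + 5)/(2·5) ≡ 1/3. 3⁻¹ ≡ 5 (mod 7), so λ ≡ 1·5 ≡ 5.
  x = λ² - 1 - 1 = 25 - 2 ≡ 2; y = λ·(1 - 2) - 5 ≡ 4. → (2, 4)
add P: (2, 4) + (5, 1). λ = (1 - 4)/(5 - 2) ≡ 4/3 mod 7. 3⁻¹ ≡ 5 (mod 7), so λ ≡ 6.
  x = λ² - 2 - 5 = 36 - 7 ≡ 1; y = λ·(2 - 1) - 4 ≡ 2. → (1, 2)
double: tangent at (1, 2): λ = (3·1² + 5)/(2·2) ≡ 1/4. 4⁻¹ ≡ 2 (mod 7) since 4·2 = 8 ≡ 1, so λ ≡ 1·2 ≡ 2.
  x = λ² - 1 - 1 = 4 - 2 ≡ 2; y = λ·(1 - 2) - 2 ≡ 3. → (2, 3)
add P: (2, 3) + (5, 1). λ = (1 - 3)/(5 - 2) ≡ 5/3 mod 7. 3⁻¹ ≡ 5 (mod 7) since 3·5 = 15 ≡ 1, so λ ≡ 4.
  x = λ² - 2 - 5 = 16 - 7 ≡ 2; y = λ·(2 - 2) - 3 ≡ 4. → (2, 4)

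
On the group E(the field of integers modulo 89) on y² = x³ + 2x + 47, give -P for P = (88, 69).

(88, 20)

-(88, 69) = (88, -69 mod 89) = (88, 20).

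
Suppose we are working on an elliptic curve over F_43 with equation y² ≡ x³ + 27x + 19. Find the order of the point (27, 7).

2P: tangent at (27, 7): λ = (3·27² + 27)/(2·7) ≡ 21/14. 14⁻¹ ≡ 40 (mod 43) since 14·40 = 560 ≡ 1, so λ ≡ 21·40 ≡ 23.
  x = λ² - 27 - 27 = 529 - 54 ≡ 2; y = λ·(27 - 2) - 7 ≡ 9. → (2, 9)
3P: (2, 9) + (27, 7). λ = (7 - 9)/(27 - 2) ≡ 41/25 mod 43. 25⁻¹ ≡ 31 (mod 43), so λ ≡ 24.
  x = λ² - 2 - 27 = 576 - 29 ≡ 31; y = λ·(2 - 31) - 9 ≡ 26. → (31, 26)
4P: (31, 26) + (27, 7). λ = (7 - 26)/(27 - 31) ≡ 24/39 mod 43. 39⁻¹ ≡ 32 (mod 43), so λ ≡ 37.
  x = λ² - 31 - 27 = 1369 - 58 ≡ 21; y = λ·(31 - 21) - 26 ≡ 0. → (21, 0)
5P: (21, 0) + (27, 7). λ = (7 - 0)/(27 - 21) ≡ 7/6 mod 43. 6⁻¹ ≡ 36 (mod 43), so λ ≡ 37.
  x = λ² - 21 - 27 = 1369 - 48 ≡ 31; y = λ·(21 - 31) - 0 ≡ 17. → (31, 17)
6P: (31, 17) + (27, 7). λ = (7 - 17)/(27 - 31) ≡ 33/39 mod 43. 39⁻¹ ≡ 32 (mod 43), so λ ≡ 24.
  x = λ² - 31 - 27 = 576 - 58 ≡ 2; y = λ·(31 - 2) - 17 ≡ 34. → (2, 34)
7P: (2, 34) + (27, 7). λ = (7 - 34)/(27 - 2) ≡ 16/25 mod 43. 25⁻¹ ≡ 31 (mod 43) since 25·31 = 775 ≡ 1, so λ ≡ 23.
  x = λ² - 2 - 27 = 529 - 29 ≡ 27; y = λ·(2 - 27) - 34 ≡ 36. → (27, 36)
8P: (27, 36) + (27, 7): same x and y₁ ≡ -y₂, so the sum is O.
8P = O, so the order is 8.

8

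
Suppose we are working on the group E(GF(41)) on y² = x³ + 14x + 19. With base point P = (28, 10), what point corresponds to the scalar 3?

Repeated addition: build up to 3P.
2P: tangent at (28, 10): λ = (3·28² + 14)/(2·10) ≡ 29/20. 20⁻¹ ≡ 39 (mod 41), so λ ≡ 29·39 ≡ 24.
  x = λ² - 28 - 28 = 576 - 56 ≡ 28; y = λ·(28 - 28) - 10 ≡ 31. → (28, 31)
3P: (28, 31) + (28, 10): same x and y₁ ≡ -y₂, so the sum is ∞.

O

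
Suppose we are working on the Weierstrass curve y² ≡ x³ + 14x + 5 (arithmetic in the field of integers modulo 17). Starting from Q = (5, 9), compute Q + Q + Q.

(14, 2)

Repeated addition: build up to 3Q.
2Q: tangent at (5, 9): λ = (3·5² + 14)/(2·9) ≡ 4/1. 1⁻¹ ≡ 1 (mod 17), so λ ≡ 4·1 ≡ 4.
  x = λ² - 5 - 5 = 16 - 10 ≡ 6; y = λ·(5 - 6) - 9 ≡ 4. → (6, 4)
3Q: (6, 4) + (5, 9). λ = (9 - 4)/(5 - 6) ≡ 5/16 mod 17. 16⁻¹ ≡ 16 (mod 17), so λ ≡ 12.
  x = λ² - 6 - 5 = 144 - 11 ≡ 14; y = λ·(6 - 14) - 4 ≡ 2. → (14, 2)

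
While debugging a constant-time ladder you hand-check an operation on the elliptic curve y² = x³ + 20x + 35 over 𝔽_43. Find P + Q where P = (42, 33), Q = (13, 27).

(11, 9)

(42, 33) + (13, 27). λ = (27 - 33)/(13 - 42) ≡ 37/14 mod 43. 14⁻¹ ≡ 40 (mod 43), so λ ≡ 18.
  x = λ² - 42 - 13 = 324 - 55 ≡ 11; y = λ·(42 - 11) - 33 ≡ 9. → (11, 9)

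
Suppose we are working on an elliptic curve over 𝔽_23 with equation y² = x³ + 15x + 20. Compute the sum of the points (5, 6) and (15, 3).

(5, 6) + (15, 3). λ = (3 - 6)/(15 - 5) ≡ 20/10 mod 23. 10⁻¹ ≡ 7 (mod 23), so λ ≡ 2.
  x = λ² - 5 - 15 = 4 - 20 ≡ 7; y = λ·(5 - 7) - 6 ≡ 13. → (7, 13)

(7, 13)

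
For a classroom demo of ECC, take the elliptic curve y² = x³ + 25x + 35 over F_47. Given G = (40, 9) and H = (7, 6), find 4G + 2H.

First 4G:
Repeated addition: build up to 4G.
2G: tangent at (40, 9): λ = (3·40² + 25)/(2·9) ≡ 31/18. 18⁻¹ ≡ 34 (mod 47), so λ ≡ 31·34 ≡ 20.
  x = λ² - 40 - 40 = 400 - 80 ≡ 38; y = λ·(40 - 38) - 9 ≡ 31. → (38, 31)
3G: (38, 31) + (40, 9). λ = (9 - 31)/(40 - 38) ≡ 25/2 mod 47. 2⁻¹ ≡ 24 (mod 47), so λ ≡ 36.
  x = λ² - 38 - 40 = 1296 - 78 ≡ 43; y = λ·(38 - 43) - 31 ≡ 24. → (43, 24)
4G: (43, 24) + (40, 9). λ = (9 - 24)/(40 - 43) ≡ 32/44 mod 47. 44⁻¹ ≡ 31 (mod 47) since 44·31 = 1364 ≡ 1, so λ ≡ 5.
  x = λ² - 43 - 40 = 25 - 83 ≡ 36; y = λ·(43 - 36) - 24 ≡ 11. → (36, 11)
4G = (36, 11).
Next 2H:
Repeated addition: build up to 2H.
2H: tangent at (7, 6): λ = (3·7² + 25)/(2·6) ≡ 31/12. 12⁻¹ ≡ 4 (mod 47), so λ ≡ 31·4 ≡ 30.
  x = λ² - 7 - 7 = 900 - 14 ≡ 40; y = λ·(7 - 40) - 6 ≡ 38. → (40, 38)
2H = (40, 38).
Finally 4G + 2H:
(36, 11) + (40, 38). λ = (38 - 11)/(40 - 36) ≡ 27/4 mod 47. 4⁻¹ ≡ 12 (mod 47) since 4·12 = 48 ≡ 1, so λ ≡ 42.
  x = λ² - 36 - 40 = 1764 - 76 ≡ 43; y = λ·(36 - 43) - 11 ≡ 24. → (43, 24)

(43, 24)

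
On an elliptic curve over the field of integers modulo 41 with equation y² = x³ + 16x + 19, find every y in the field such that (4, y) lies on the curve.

x³ + 16x + 19 = 147 ≡ 24 (mod 41).
24 is a non-residue mod 41; no y exists.

none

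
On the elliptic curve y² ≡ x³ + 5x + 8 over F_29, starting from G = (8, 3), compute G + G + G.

Repeated addition: build up to 3G.
2G: tangent at (8, 3): λ = (3·8² + 5)/(2·3) ≡ 23/6. 6⁻¹ ≡ 5 (mod 29) since 6·5 = 30 ≡ 1, so λ ≡ 23·5 ≡ 28.
  x = λ² - 8 - 8 = 784 - 16 ≡ 14; y = λ·(8 - 14) - 3 ≡ 3. → (14, 3)
3G: (14, 3) + (8, 3). λ = (3 - 3)/(8 - 14) ≡ 0/23 mod 29. 23⁻¹ ≡ 24 (mod 29), so λ ≡ 0.
  x = λ² - 14 - 8 = 0 - 22 ≡ 7; y = λ·(14 - 7) - 3 ≡ 26. → (7, 26)

(7, 26)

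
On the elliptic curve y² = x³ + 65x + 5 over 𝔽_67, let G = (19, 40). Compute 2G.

tangent at (19, 40): λ = (3·19² + 65)/(2·40) ≡ 9/13. 13⁻¹ ≡ 31 (mod 67), so λ ≡ 9·31 ≡ 11.
  x = λ² - 19 - 19 = 121 - 38 ≡ 16; y = λ·(19 - 16) - 40 ≡ 60. → (16, 60)

(16, 60)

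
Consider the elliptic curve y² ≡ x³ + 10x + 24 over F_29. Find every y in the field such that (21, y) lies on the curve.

none

x³ + 10x + 24 = 9495 ≡ 12 (mod 29).
12 is a non-residue mod 29; no y exists.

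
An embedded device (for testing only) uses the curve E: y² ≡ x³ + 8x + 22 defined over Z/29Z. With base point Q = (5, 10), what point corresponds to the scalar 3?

Repeated addition: build up to 3Q.
2Q: tangent at (5, 10): λ = (3·5² + 8)/(2·10) ≡ 25/20. 20⁻¹ ≡ 16 (mod 29), so λ ≡ 25·16 ≡ 23.
  x = λ² - 5 - 5 = 529 - 10 ≡ 26; y = λ·(5 - 26) - 10 ≡ 0. → (26, 0)
3Q: (26, 0) + (5, 10). λ = (10 - 0)/(5 - 26) ≡ 10/8 mod 29. 8⁻¹ ≡ 11 (mod 29) since 8·11 = 88 ≡ 1, so λ ≡ 23.
  x = λ² - 26 - 5 = 529 - 31 ≡ 5; y = λ·(26 - 5) - 0 ≡ 19. → (5, 19)

(5, 19)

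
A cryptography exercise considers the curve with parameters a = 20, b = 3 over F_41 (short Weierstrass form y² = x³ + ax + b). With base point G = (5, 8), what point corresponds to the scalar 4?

Repeated addition: build up to 4G.
2G: tangent at (5, 8): λ = (3·5² + 20)/(2·8) ≡ 13/16. 16⁻¹ ≡ 18 (mod 41), so λ ≡ 13·18 ≡ 29.
  x = λ² - 5 - 5 = 841 - 10 ≡ 11; y = λ·(5 - 11) - 8 ≡ 23. → (11, 23)
3G: (11, 23) + (5, 8). λ = (8 - 23)/(5 - 11) ≡ 26/35 mod 41. 35⁻¹ ≡ 34 (mod 41) since 35·34 = 1190 ≡ 1, so λ ≡ 23.
  x = λ² - 11 - 5 = 529 - 16 ≡ 21; y = λ·(11 - 21) - 23 ≡ 34. → (21, 34)
4G: (21, 34) + (5, 8). λ = (8 - 34)/(5 - 21) ≡ 15/25 mod 41. 25⁻¹ ≡ 23 (mod 41), so λ ≡ 17.
  x = λ² - 21 - 5 = 289 - 26 ≡ 17; y = λ·(21 - 17) - 34 ≡ 34. → (17, 34)

(17, 34)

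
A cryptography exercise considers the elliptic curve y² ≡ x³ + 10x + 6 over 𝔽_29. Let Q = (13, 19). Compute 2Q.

(23, 22)

tangent at (13, 19): λ = (3·13² + 10)/(2·19) ≡ 24/9. 9⁻¹ ≡ 13 (mod 29), so λ ≡ 24·13 ≡ 22.
  x = λ² - 13 - 13 = 484 - 26 ≡ 23; y = λ·(13 - 23) - 19 ≡ 22. → (23, 22)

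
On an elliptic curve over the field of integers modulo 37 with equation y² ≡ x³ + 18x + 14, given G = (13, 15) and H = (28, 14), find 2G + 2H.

(20, 7)

First 2G:
Repeated addition: build up to 2G.
2G: tangent at (13, 15): λ = (3·13² + 18)/(2·15) ≡ 7/30. 30⁻¹ ≡ 21 (mod 37) since 30·21 = 630 ≡ 1, so λ ≡ 7·21 ≡ 36.
  x = λ² - 13 - 13 = 1296 - 26 ≡ 12; y = λ·(13 - 12) - 15 ≡ 21. → (12, 21)
2G = (12, 21).
Next 2H:
Repeated addition: build up to 2H.
2H: tangent at (28, 14): λ = (3·28² + 18)/(2·14) ≡ 2/28. 28⁻¹ ≡ 4 (mod 37), so λ ≡ 2·4 ≡ 8.
  x = λ² - 28 - 28 = 64 - 56 ≡ 8; y = λ·(28 - 8) - 14 ≡ 35. → (8, 35)
2H = (8, 35).
Finally 2G + 2H:
(12, 21) + (8, 35). λ = (35 - 21)/(8 - 12) ≡ 14/33 mod 37. 33⁻¹ ≡ 9 (mod 37), so λ ≡ 15.
  x = λ² - 12 - 8 = 225 - 20 ≡ 20; y = λ·(12 - 20) - 21 ≡ 7. → (20, 7)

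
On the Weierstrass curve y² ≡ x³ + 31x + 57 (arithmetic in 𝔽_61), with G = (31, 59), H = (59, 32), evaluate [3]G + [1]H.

(44, 30)

First 3G:
Repeated addition: build up to 3G.
2G: tangent at (31, 59): λ = (3·31² + 31)/(2·59) ≡ 47/57. 57⁻¹ ≡ 15 (mod 61), so λ ≡ 47·15 ≡ 34.
  x = λ² - 31 - 31 = 1156 - 62 ≡ 57; y = λ·(31 - 57) - 59 ≡ 33. → (57, 33)
3G: (57, 33) + (31, 59). λ = (59 - 33)/(31 - 57) ≡ 26/35 mod 61. 35⁻¹ ≡ 7 (mod 61), so λ ≡ 60.
  x = λ² - 57 - 31 = 3600 - 88 ≡ 35; y = λ·(57 - 35) - 33 ≡ 6. → (35, 6)
3G = (35, 6).
Finally 3G + H:
(35, 6) + (59, 32). λ = (32 - 6)/(59 - 35) ≡ 26/24 mod 61. 24⁻¹ ≡ 28 (mod 61) since 24·28 = 672 ≡ 1, so λ ≡ 57.
  x = λ² - 35 - 59 = 3249 - 94 ≡ 44; y = λ·(35 - 44) - 6 ≡ 30. → (44, 30)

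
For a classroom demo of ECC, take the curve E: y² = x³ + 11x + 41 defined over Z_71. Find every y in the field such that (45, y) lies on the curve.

x³ + 11x + 41 = 91661 ≡ 0 (mod 71).
Only y = 0 satisfies y² ≡ 0.

0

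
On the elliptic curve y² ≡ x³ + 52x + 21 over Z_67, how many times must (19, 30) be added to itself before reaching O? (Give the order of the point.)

2P: tangent at (19, 30): λ = (3·19² + 52)/(2·30) ≡ 63/60. 60⁻¹ ≡ 19 (mod 67) since 60·19 = 1140 ≡ 1, so λ ≡ 63·19 ≡ 58.
  x = λ² - 19 - 19 = 3364 - 38 ≡ 43; y = λ·(19 - 43) - 30 ≡ 52. → (43, 52)
3P: (43, 52) + (19, 30). λ = (30 - 52)/(19 - 43) ≡ 45/43 mod 67. 43⁻¹ ≡ 53 (mod 67) since 43·53 = 2279 ≡ 1, so λ ≡ 40.
  x = λ² - 43 - 19 = 1600 - 62 ≡ 64; y = λ·(43 - 64) - 52 ≡ 46. → (64, 46)
4P: (64, 46) + (19, 30). λ = (30 - 46)/(19 - 64) ≡ 51/22 mod 67. 22⁻¹ ≡ 64 (mod 67), so λ ≡ 48.
  x = λ² - 64 - 19 = 2304 - 83 ≡ 10; y = λ·(64 - 10) - 46 ≡ 0. → (10, 0)
5P: (10, 0) + (19, 30). λ = (30 - 0)/(19 - 10) ≡ 30/9 mod 67. 9⁻¹ ≡ 15 (mod 67) since 9·15 = 135 ≡ 1, so λ ≡ 48.
  x = λ² - 10 - 19 = 2304 - 29 ≡ 64; y = λ·(10 - 64) - 0 ≡ 21. → (64, 21)
6P: (64, 21) + (19, 30). λ = (30 - 21)/(19 - 64) ≡ 9/22 mod 67. 22⁻¹ ≡ 64 (mod 67), so λ ≡ 40.
  x = λ² - 64 - 19 = 1600 - 83 ≡ 43; y = λ·(64 - 43) - 21 ≡ 15. → (43, 15)
7P: (43, 15) + (19, 30). λ = (30 - 15)/(19 - 43) ≡ 15/43 mod 67. 43⁻¹ ≡ 53 (mod 67), so λ ≡ 58.
  x = λ² - 43 - 19 = 3364 - 62 ≡ 19; y = λ·(43 - 19) - 15 ≡ 37. → (19, 37)
8P: (19, 37) + (19, 30): same x and y₁ ≡ -y₂, so the sum is O.
8P = O, so the order is 8.

8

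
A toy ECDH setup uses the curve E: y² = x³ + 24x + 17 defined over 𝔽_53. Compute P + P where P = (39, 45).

(17, 41)

tangent at (39, 45): λ = (3·39² + 24)/(2·45) ≡ 29/37. 37⁻¹ ≡ 43 (mod 53), so λ ≡ 29·43 ≡ 28.
  x = λ² - 39 - 39 = 784 - 78 ≡ 17; y = λ·(39 - 17) - 45 ≡ 41. → (17, 41)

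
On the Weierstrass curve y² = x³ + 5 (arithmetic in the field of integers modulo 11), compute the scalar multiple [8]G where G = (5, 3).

(0, 7)

Double-and-add on 8 = (1000)₂. Start with G = (5, 3) for the leading 1-bit.
double: tangent at (5, 3): λ = (3·5² + 0)/(2·3) ≡ 9/6. 6⁻¹ ≡ 2 (mod 11) since 6·2 = 12 ≡ 1, so λ ≡ 9·2 ≡ 7.
  x = λ² - 5 - 5 = 49 - 10 ≡ 6; y = λ·(5 - 6) - 3 ≡ 1. → (6, 1)
double: tangent at (6, 1): λ = (3·6² + 0)/(2·1) ≡ 9/2. 2⁻¹ ≡ 6 (mod 11), so λ ≡ 9·6 ≡ 10.
  x = λ² - 6 - 6 = 100 - 12 ≡ 0; y = λ·(6 - 0) - 1 ≡ 4. → (0, 4)
double: tangent at (0, 4): λ = (3·0² + 0)/(2·4) ≡ 0/8. 8⁻¹ ≡ 7 (mod 11), so λ ≡ 0·7 ≡ 0.
  x = λ² - 0 - 0 = 0 - 0 ≡ 0; y = λ·(0 - 0) - 4 ≡ 7. → (0, 7)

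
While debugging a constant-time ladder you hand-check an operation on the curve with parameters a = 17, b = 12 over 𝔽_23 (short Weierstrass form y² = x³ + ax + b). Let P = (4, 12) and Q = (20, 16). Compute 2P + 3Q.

(17, 19)

First 2P:
Repeated addition: build up to 2P.
2P: tangent at (4, 12): λ = (3·4² + 17)/(2·12) ≡ 19/1. 1⁻¹ ≡ 1 (mod 23) since 1·1 = 1 ≡ 1, so λ ≡ 19·1 ≡ 19.
  x = λ² - 4 - 4 = 361 - 8 ≡ 8; y = λ·(4 - 8) - 12 ≡ 4. → (8, 4)
2P = (8, 4).
Next 3Q:
Repeated addition: build up to 3Q.
2Q: tangent at (20, 16): λ = (3·20² + 17)/(2·16) ≡ 21/9. 9⁻¹ ≡ 18 (mod 23) since 9·18 = 162 ≡ 1, so λ ≡ 21·18 ≡ 10.
  x = λ² - 20 - 20 = 100 - 40 ≡ 14; y = λ·(20 - 14) - 16 ≡ 21. → (14, 21)
3Q: (14, 21) + (20, 16). λ = (16 - 21)/(20 - 14) ≡ 18/6 mod 23. 6⁻¹ ≡ 4 (mod 23), so λ ≡ 3.
  x = λ² - 14 - 20 = 9 - 34 ≡ 21; y = λ·(14 - 21) - 21 ≡ 4. → (21, 4)
3Q = (21, 4).
Finally 2P + 3Q:
(8, 4) + (21, 4). λ = (4 - 4)/(21 - 8) ≡ 0/13 mod 23. 13⁻¹ ≡ 16 (mod 23), so λ ≡ 0.
  x = λ² - 8 - 21 = 0 - 29 ≡ 17; y = λ·(8 - 17) - 4 ≡ 19. → (17, 19)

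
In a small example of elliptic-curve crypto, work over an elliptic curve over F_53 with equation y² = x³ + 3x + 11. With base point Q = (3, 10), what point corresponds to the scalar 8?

Repeated addition: build up to 8Q.
2Q: tangent at (3, 10): λ = (3·3² + 3)/(2·10) ≡ 30/20. 20⁻¹ ≡ 8 (mod 53) since 20·8 = 160 ≡ 1, so λ ≡ 30·8 ≡ 28.
  x = λ² - 3 - 3 = 784 - 6 ≡ 36; y = λ·(3 - 36) - 10 ≡ 20. → (36, 20)
3Q: (36, 20) + (3, 10). λ = (10 - 20)/(3 - 36) ≡ 43/20 mod 53. 20⁻¹ ≡ 8 (mod 53), so λ ≡ 26.
  x = λ² - 36 - 3 = 676 - 39 ≡ 1; y = λ·(36 - 1) - 20 ≡ 42. → (1, 42)
4Q: (1, 42) + (3, 10). λ = (10 - 42)/(3 - 1) ≡ 21/2 mod 53. 2⁻¹ ≡ 27 (mod 53) since 2·27 = 54 ≡ 1, so λ ≡ 37.
  x = λ² - 1 - 3 = 1369 - 4 ≡ 40; y = λ·(1 - 40) - 42 ≡ 52. → (40, 52)
5Q: (40, 52) + (3, 10). λ = (10 - 52)/(3 - 40) ≡ 11/16 mod 53. 16⁻¹ ≡ 10 (mod 53), so λ ≡ 4.
  x = λ² - 40 - 3 = 16 - 43 ≡ 26; y = λ·(40 - 26) - 52 ≡ 4. → (26, 4)
6Q: (26, 4) + (3, 10). λ = (10 - 4)/(3 - 26) ≡ 6/30 mod 53. 30⁻¹ ≡ 23 (mod 53) since 30·23 = 690 ≡ 1, so λ ≡ 32.
  x = λ² - 26 - 3 = 1024 - 29 ≡ 41; y = λ·(26 - 41) - 4 ≡ 46. → (41, 46)
7Q: (41, 46) + (3, 10). λ = (10 - 46)/(3 - 41) ≡ 17/15 mod 53. 15⁻¹ ≡ 46 (mod 53) since 15·46 = 690 ≡ 1, so λ ≡ 40.
  x = λ² - 41 - 3 = 1600 - 44 ≡ 19; y = λ·(41 - 19) - 46 ≡ 39. → (19, 39)
8Q: (19, 39) + (3, 10). λ = (10 - 39)/(3 - 19) ≡ 24/37 mod 53. 37⁻¹ ≡ 43 (mod 53), so λ ≡ 25.
  x = λ² - 19 - 3 = 625 - 22 ≡ 20; y = λ·(19 - 20) - 39 ≡ 42. → (20, 42)

(20, 42)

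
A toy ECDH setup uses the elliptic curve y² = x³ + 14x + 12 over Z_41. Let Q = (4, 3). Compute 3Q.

(10, 39)

Repeated addition: build up to 3Q.
2Q: tangent at (4, 3): λ = (3·4² + 14)/(2·3) ≡ 21/6. 6⁻¹ ≡ 7 (mod 41) since 6·7 = 42 ≡ 1, so λ ≡ 21·7 ≡ 24.
  x = λ² - 4 - 4 = 576 - 8 ≡ 35; y = λ·(4 - 35) - 3 ≡ 32. → (35, 32)
3Q: (35, 32) + (4, 3). λ = (3 - 32)/(4 - 35) ≡ 12/10 mod 41. 10⁻¹ ≡ 37 (mod 41) since 10·37 = 370 ≡ 1, so λ ≡ 34.
  x = λ² - 35 - 4 = 1156 - 39 ≡ 10; y = λ·(35 - 10) - 32 ≡ 39. → (10, 39)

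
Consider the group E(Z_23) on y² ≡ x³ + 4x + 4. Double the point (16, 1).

tangent at (16, 1): λ = (3·16² + 4)/(2·1) ≡ 13/2. 2⁻¹ ≡ 12 (mod 23) since 2·12 = 24 ≡ 1, so λ ≡ 13·12 ≡ 18.
  x = λ² - 16 - 16 = 324 - 32 ≡ 16; y = λ·(16 - 16) - 1 ≡ 22. → (16, 22)

(16, 22)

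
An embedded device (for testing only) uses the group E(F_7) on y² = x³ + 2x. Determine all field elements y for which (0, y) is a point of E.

x³ + 2x + 0 = 0 ≡ 0 (mod 7).
Only y = 0 satisfies y² ≡ 0.

0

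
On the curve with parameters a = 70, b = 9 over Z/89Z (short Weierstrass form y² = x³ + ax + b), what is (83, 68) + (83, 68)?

tangent at (83, 68): λ = (3·83² + 70)/(2·68) ≡ 0/47. 47⁻¹ ≡ 36 (mod 89) since 47·36 = 1692 ≡ 1, so λ ≡ 0·36 ≡ 0.
  x = λ² - 83 - 83 = 0 - 166 ≡ 12; y = λ·(83 - 12) - 68 ≡ 21. → (12, 21)

(12, 21)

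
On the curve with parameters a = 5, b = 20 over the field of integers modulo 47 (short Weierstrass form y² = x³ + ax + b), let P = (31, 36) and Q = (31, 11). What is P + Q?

The two points share x = 31 and their y-coordinates satisfy 36 + 11 ≡ 0 (mod 47), so they are inverses. Their sum is O.

O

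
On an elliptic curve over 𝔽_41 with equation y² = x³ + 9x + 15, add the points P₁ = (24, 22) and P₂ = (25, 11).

(31, 14)

(24, 22) + (25, 11). λ = (11 - 22)/(25 - 24) ≡ 30/1 mod 41. 1⁻¹ ≡ 1 (mod 41), so λ ≡ 30.
  x = λ² - 24 - 25 = 900 - 49 ≡ 31; y = λ·(24 - 31) - 22 ≡ 14. → (31, 14)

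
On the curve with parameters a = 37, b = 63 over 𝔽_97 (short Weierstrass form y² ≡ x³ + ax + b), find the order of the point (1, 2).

2P: tangent at (1, 2): λ = (3·1² + 37)/(2·2) ≡ 40/4. 4⁻¹ ≡ 73 (mod 97) since 4·73 = 292 ≡ 1, so λ ≡ 40·73 ≡ 10.
  x = λ² - 1 - 1 = 100 - 2 ≡ 1; y = λ·(1 - 1) - 2 ≡ 95. → (1, 95)
3P: (1, 95) + (1, 2): same x and y₁ ≡ -y₂, so the sum is ∞.
3P = ∞, so the order is 3.

3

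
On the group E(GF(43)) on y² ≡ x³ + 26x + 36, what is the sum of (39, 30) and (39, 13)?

The two points share x = 39 and their y-coordinates satisfy 30 + 13 ≡ 0 (mod 43), so they are inverses. Their sum is O.

O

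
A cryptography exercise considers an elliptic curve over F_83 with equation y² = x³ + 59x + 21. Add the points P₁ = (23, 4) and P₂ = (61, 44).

(50, 20)

(23, 4) + (61, 44). λ = (44 - 4)/(61 - 23) ≡ 40/38 mod 83. 38⁻¹ ≡ 59 (mod 83), so λ ≡ 36.
  x = λ² - 23 - 61 = 1296 - 84 ≡ 50; y = λ·(23 - 50) - 4 ≡ 20. → (50, 20)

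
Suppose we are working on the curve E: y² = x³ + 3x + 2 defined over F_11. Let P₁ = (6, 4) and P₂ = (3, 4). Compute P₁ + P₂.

(6, 4) + (3, 4). λ = (4 - 4)/(3 - 6) ≡ 0/8 mod 11. 8⁻¹ ≡ 7 (mod 11) since 8·7 = 56 ≡ 1, so λ ≡ 0.
  x = λ² - 6 - 3 = 0 - 9 ≡ 2; y = λ·(6 - 2) - 4 ≡ 7. → (2, 7)

(2, 7)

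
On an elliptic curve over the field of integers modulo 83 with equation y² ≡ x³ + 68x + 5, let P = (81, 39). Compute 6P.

Double-and-add on 6 = (110)₂. Start with P = (81, 39) for the leading 1-bit.
double: tangent at (81, 39): λ = (3·81² + 68)/(2·39) ≡ 80/78. 78⁻¹ ≡ 33 (mod 83), so λ ≡ 80·33 ≡ 67.
  x = λ² - 81 - 81 = 4489 - 162 ≡ 11; y = λ·(81 - 11) - 39 ≡ 3. → (11, 3)
add P: (11, 3) + (81, 39). λ = (39 - 3)/(81 - 11) ≡ 36/70 mod 83. 70⁻¹ ≡ 51 (mod 83), so λ ≡ 10.
  x = λ² - 11 - 81 = 100 - 92 ≡ 8; y = λ·(11 - 8) - 3 ≡ 27. → (8, 27)
double: tangent at (8, 27): λ = (3·8² + 68)/(2·27) ≡ 11/54. 54⁻¹ ≡ 20 (mod 83) since 54·20 = 1080 ≡ 1, so λ ≡ 11·20 ≡ 54.
  x = λ² - 8 - 8 = 2916 - 16 ≡ 78; y = λ·(8 - 78) - 27 ≡ 11. → (78, 11)

(78, 11)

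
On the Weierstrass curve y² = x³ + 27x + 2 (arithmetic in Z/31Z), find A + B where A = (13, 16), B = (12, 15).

(13, 16) + (12, 15). λ = (15 - 16)/(12 - 13) ≡ 30/30 mod 31. 30⁻¹ ≡ 30 (mod 31) since 30·30 = 900 ≡ 1, so λ ≡ 1.
  x = λ² - 13 - 12 = 1 - 25 ≡ 7; y = λ·(13 - 7) - 16 ≡ 21. → (7, 21)

(7, 21)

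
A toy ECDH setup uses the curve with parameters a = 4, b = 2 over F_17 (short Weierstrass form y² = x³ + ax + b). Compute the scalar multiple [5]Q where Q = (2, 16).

(9, 11)

Repeated addition: build up to 5Q.
2Q: tangent at (2, 16): λ = (3·2² + 4)/(2·16) ≡ 16/15. 15⁻¹ ≡ 8 (mod 17) since 15·8 = 120 ≡ 1, so λ ≡ 16·8 ≡ 9.
  x = λ² - 2 - 2 = 81 - 4 ≡ 9; y = λ·(2 - 9) - 16 ≡ 6. → (9, 6)
3Q: (9, 6) + (2, 16). λ = (16 - 6)/(2 - 9) ≡ 10/10 mod 17. 10⁻¹ ≡ 12 (mod 17), so λ ≡ 1.
  x = λ² - 9 - 2 = 1 - 11 ≡ 7; y = λ·(9 - 7) - 6 ≡ 13. → (7, 13)
4Q: (7, 13) + (2, 16). λ = (16 - 13)/(2 - 7) ≡ 3/12 mod 17. 12⁻¹ ≡ 10 (mod 17), so λ ≡ 13.
  x = λ² - 7 - 2 = 169 - 9 ≡ 7; y = λ·(7 - 7) - 13 ≡ 4. → (7, 4)
5Q: (7, 4) + (2, 16). λ = (16 - 4)/(2 - 7) ≡ 12/12 mod 17. 12⁻¹ ≡ 10 (mod 17) since 12·10 = 120 ≡ 1, so λ ≡ 1.
  x = λ² - 7 - 2 = 1 - 9 ≡ 9; y = λ·(7 - 9) - 4 ≡ 11. → (9, 11)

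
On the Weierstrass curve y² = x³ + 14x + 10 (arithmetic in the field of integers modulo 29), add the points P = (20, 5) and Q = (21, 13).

(20, 5) + (21, 13). λ = (13 - 5)/(21 - 20) ≡ 8/1 mod 29. 1⁻¹ ≡ 1 (mod 29), so λ ≡ 8.
  x = λ² - 20 - 21 = 64 - 41 ≡ 23; y = λ·(20 - 23) - 5 ≡ 0. → (23, 0)

(23, 0)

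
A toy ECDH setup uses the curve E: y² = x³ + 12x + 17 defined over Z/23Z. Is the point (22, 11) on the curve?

y² = 11² ≡ 6; x³ + 12x + 17 = 10929 ≡ 4 (mod 23). 6 ≠ 4.

no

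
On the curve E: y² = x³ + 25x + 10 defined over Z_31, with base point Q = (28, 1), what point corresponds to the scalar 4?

Double-and-add on 4 = (100)₂. Start with Q = (28, 1) for the leading 1-bit.
double: tangent at (28, 1): λ = (3·28² + 25)/(2·1) ≡ 21/2. 2⁻¹ ≡ 16 (mod 31), so λ ≡ 21·16 ≡ 26.
  x = λ² - 28 - 28 = 676 - 56 ≡ 0; y = λ·(28 - 0) - 1 ≡ 14. → (0, 14)
double: tangent at (0, 14): λ = (3·0² + 25)/(2·14) ≡ 25/28. 28⁻¹ ≡ 10 (mod 31), so λ ≡ 25·10 ≡ 2.
  x = λ² - 0 - 0 = 4 - 0 ≡ 4; y = λ·(0 - 4) - 14 ≡ 9. → (4, 9)

(4, 9)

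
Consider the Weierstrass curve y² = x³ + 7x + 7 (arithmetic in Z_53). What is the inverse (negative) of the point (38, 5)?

-(38, 5) = (38, -5 mod 53) = (38, 48).

(38, 48)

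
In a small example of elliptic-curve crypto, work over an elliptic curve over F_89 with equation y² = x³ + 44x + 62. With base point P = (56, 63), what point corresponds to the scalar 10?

Double-and-add on 10 = (1010)₂. Start with P = (56, 63) for the leading 1-bit.
double: tangent at (56, 63): λ = (3·56² + 44)/(2·63) ≡ 18/37. 37⁻¹ ≡ 77 (mod 89), so λ ≡ 18·77 ≡ 51.
  x = λ² - 56 - 56 = 2601 - 112 ≡ 86; y = λ·(56 - 86) - 63 ≡ 9. → (86, 9)
double: tangent at (86, 9): λ = (3·86² + 44)/(2·9) ≡ 71/18. 18⁻¹ ≡ 5 (mod 89), so λ ≡ 71·5 ≡ 88.
  x = λ² - 86 - 86 = 7744 - 172 ≡ 7; y = λ·(86 - 7) - 9 ≡ 1. → (7, 1)
add P: (7, 1) + (56, 63). λ = (63 - 1)/(56 - 7) ≡ 62/49 mod 89. 49⁻¹ ≡ 20 (mod 89) since 49·20 = 980 ≡ 1, so λ ≡ 83.
  x = λ² - 7 - 56 = 6889 - 63 ≡ 62; y = λ·(7 - 62) - 1 ≡ 62. → (62, 62)
double: tangent at (62, 62): λ = (3·62² + 44)/(2·62) ≡ 6/35. 35⁻¹ ≡ 28 (mod 89) since 35·28 = 980 ≡ 1, so λ ≡ 6·28 ≡ 79.
  x = λ² - 62 - 62 = 6241 - 124 ≡ 65; y = λ·(62 - 65) - 62 ≡ 57. → (65, 57)

(65, 57)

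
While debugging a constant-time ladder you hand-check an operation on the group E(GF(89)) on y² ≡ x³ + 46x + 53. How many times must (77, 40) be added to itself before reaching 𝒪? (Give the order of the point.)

2P: tangent at (77, 40): λ = (3·77² + 46)/(2·40) ≡ 33/80. 80⁻¹ ≡ 79 (mod 89), so λ ≡ 33·79 ≡ 26.
  x = λ² - 77 - 77 = 676 - 154 ≡ 77; y = λ·(77 - 77) - 40 ≡ 49. → (77, 49)
3P: (77, 49) + (77, 40): same x and y₁ ≡ -y₂, so the sum is 𝒪.
3P = 𝒪, so the order is 3.

3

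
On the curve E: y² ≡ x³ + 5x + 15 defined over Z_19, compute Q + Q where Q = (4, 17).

tangent at (4, 17): λ = (3·4² + 5)/(2·17) ≡ 15/15. 15⁻¹ ≡ 14 (mod 19) since 15·14 = 210 ≡ 1, so λ ≡ 15·14 ≡ 1.
  x = λ² - 4 - 4 = 1 - 8 ≡ 12; y = λ·(4 - 12) - 17 ≡ 13. → (12, 13)

(12, 13)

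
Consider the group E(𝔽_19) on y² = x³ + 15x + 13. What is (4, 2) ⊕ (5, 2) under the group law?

(4, 2) + (5, 2). λ = (2 - 2)/(5 - 4) ≡ 0/1 mod 19. 1⁻¹ ≡ 1 (mod 19), so λ ≡ 0.
  x = λ² - 4 - 5 = 0 - 9 ≡ 10; y = λ·(4 - 10) - 2 ≡ 17. → (10, 17)

(10, 17)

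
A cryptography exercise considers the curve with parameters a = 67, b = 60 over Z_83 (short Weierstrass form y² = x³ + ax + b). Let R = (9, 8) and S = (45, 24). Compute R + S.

(21, 42)

(9, 8) + (45, 24). λ = (24 - 8)/(45 - 9) ≡ 16/36 mod 83. 36⁻¹ ≡ 30 (mod 83), so λ ≡ 65.
  x = λ² - 9 - 45 = 4225 - 54 ≡ 21; y = λ·(9 - 21) - 8 ≡ 42. → (21, 42)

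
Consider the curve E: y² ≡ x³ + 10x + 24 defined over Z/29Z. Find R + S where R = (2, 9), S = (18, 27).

(8, 6)

(2, 9) + (18, 27). λ = (27 - 9)/(18 - 2) ≡ 18/16 mod 29. 16⁻¹ ≡ 20 (mod 29) since 16·20 = 320 ≡ 1, so λ ≡ 12.
  x = λ² - 2 - 18 = 144 - 20 ≡ 8; y = λ·(2 - 8) - 9 ≡ 6. → (8, 6)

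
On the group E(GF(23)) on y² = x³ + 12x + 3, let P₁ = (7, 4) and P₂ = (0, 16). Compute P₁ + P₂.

(18, 5)

(7, 4) + (0, 16). λ = (16 - 4)/(0 - 7) ≡ 12/16 mod 23. 16⁻¹ ≡ 13 (mod 23), so λ ≡ 18.
  x = λ² - 7 - 0 = 324 - 7 ≡ 18; y = λ·(7 - 18) - 4 ≡ 5. → (18, 5)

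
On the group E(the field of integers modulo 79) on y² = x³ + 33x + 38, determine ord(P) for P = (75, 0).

2

2P: (75, 0) + (75, 0): same x and y₁ ≡ -y₂, so the sum is O.
2P = O, so the order is 2.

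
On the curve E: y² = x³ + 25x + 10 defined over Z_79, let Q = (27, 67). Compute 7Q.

(51, 30)

Repeated addition: build up to 7Q.
2Q: tangent at (27, 67): λ = (3·27² + 25)/(2·67) ≡ 0/55. 55⁻¹ ≡ 23 (mod 79) since 55·23 = 1265 ≡ 1, so λ ≡ 0·23 ≡ 0.
  x = λ² - 27 - 27 = 0 - 54 ≡ 25; y = λ·(27 - 25) - 67 ≡ 12. → (25, 12)
3Q: (25, 12) + (27, 67). λ = (67 - 12)/(27 - 25) ≡ 55/2 mod 79. 2⁻¹ ≡ 40 (mod 79), so λ ≡ 67.
  x = λ² - 25 - 27 = 4489 - 52 ≡ 13; y = λ·(25 - 13) - 12 ≡ 2. → (13, 2)
4Q: (13, 2) + (27, 67). λ = (67 - 2)/(27 - 13) ≡ 65/14 mod 79. 14⁻¹ ≡ 17 (mod 79), so λ ≡ 78.
  x = λ² - 13 - 27 = 6084 - 40 ≡ 40; y = λ·(13 - 40) - 2 ≡ 25. → (40, 25)
5Q: (40, 25) + (27, 67). λ = (67 - 25)/(27 - 40) ≡ 42/66 mod 79. 66⁻¹ ≡ 6 (mod 79) since 66·6 = 396 ≡ 1, so λ ≡ 15.
  x = λ² - 40 - 27 = 225 - 67 ≡ 0; y = λ·(40 - 0) - 25 ≡ 22. → (0, 22)
6Q: (0, 22) + (27, 67). λ = (67 - 22)/(27 - 0) ≡ 45/27 mod 79. 27⁻¹ ≡ 41 (mod 79), so λ ≡ 28.
  x = λ² - 0 - 27 = 784 - 27 ≡ 46; y = λ·(0 - 46) - 22 ≡ 33. → (46, 33)
7Q: (46, 33) + (27, 67). λ = (67 - 33)/(27 - 46) ≡ 34/60 mod 79. 60⁻¹ ≡ 54 (mod 79), so λ ≡ 19.
  x = λ² - 46 - 27 = 361 - 73 ≡ 51; y = λ·(46 - 51) - 33 ≡ 30. → (51, 30)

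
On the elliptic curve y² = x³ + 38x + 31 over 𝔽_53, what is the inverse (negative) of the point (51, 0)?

-(51, 0) = (51, -0 mod 53) = (51, 0).

(51, 0)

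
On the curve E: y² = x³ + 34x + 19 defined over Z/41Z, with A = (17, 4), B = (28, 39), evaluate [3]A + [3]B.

First 3A:
Repeated addition: build up to 3A.
2A: tangent at (17, 4): λ = (3·17² + 34)/(2·4) ≡ 40/8. 8⁻¹ ≡ 36 (mod 41), so λ ≡ 40·36 ≡ 5.
  x = λ² - 17 - 17 = 25 - 34 ≡ 32; y = λ·(17 - 32) - 4 ≡ 3. → (32, 3)
3A: (32, 3) + (17, 4). λ = (4 - 3)/(17 - 32) ≡ 1/26 mod 41. 26⁻¹ ≡ 30 (mod 41), so λ ≡ 30.
  x = λ² - 32 - 17 = 900 - 49 ≡ 31; y = λ·(32 - 31) - 3 ≡ 27. → (31, 27)
3A = (31, 27).
Next 3B:
Repeated addition: build up to 3B.
2B: tangent at (28, 39): λ = (3·28² + 34)/(2·39) ≡ 8/37. 37⁻¹ ≡ 10 (mod 41) since 37·10 = 370 ≡ 1, so λ ≡ 8·10 ≡ 39.
  x = λ² - 28 - 28 = 1521 - 56 ≡ 30; y = λ·(28 - 30) - 39 ≡ 6. → (30, 6)
3B: (30, 6) + (28, 39). λ = (39 - 6)/(28 - 30) ≡ 33/39 mod 41. 39⁻¹ ≡ 20 (mod 41), so λ ≡ 4.
  x = λ² - 30 - 28 = 16 - 58 ≡ 40; y = λ·(30 - 40) - 6 ≡ 36. → (40, 36)
3B = (40, 36).
Finally 3A + 3B:
(31, 27) + (40, 36). λ = (36 - 27)/(40 - 31) ≡ 9/9 mod 41. 9⁻¹ ≡ 32 (mod 41) since 9·32 = 288 ≡ 1, so λ ≡ 1.
  x = λ² - 31 - 40 = 1 - 71 ≡ 12; y = λ·(31 - 12) - 27 ≡ 33. → (12, 33)

(12, 33)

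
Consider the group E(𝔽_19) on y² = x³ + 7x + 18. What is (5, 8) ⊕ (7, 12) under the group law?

(11, 18)

(5, 8) + (7, 12). λ = (12 - 8)/(7 - 5) ≡ 4/2 mod 19. 2⁻¹ ≡ 10 (mod 19), so λ ≡ 2.
  x = λ² - 5 - 7 = 4 - 12 ≡ 11; y = λ·(5 - 11) - 8 ≡ 18. → (11, 18)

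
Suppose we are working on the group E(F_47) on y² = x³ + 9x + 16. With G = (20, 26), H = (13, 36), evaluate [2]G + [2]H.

First 2G:
Repeated addition: build up to 2G.
2G: tangent at (20, 26): λ = (3·20² + 9)/(2·26) ≡ 34/5. 5⁻¹ ≡ 19 (mod 47), so λ ≡ 34·19 ≡ 35.
  x = λ² - 20 - 20 = 1225 - 40 ≡ 10; y = λ·(20 - 10) - 26 ≡ 42. → (10, 42)
2G = (10, 42).
Next 2H:
Repeated addition: build up to 2H.
2H: tangent at (13, 36): λ = (3·13² + 9)/(2·36) ≡ 46/25. 25⁻¹ ≡ 32 (mod 47), so λ ≡ 46·32 ≡ 15.
  x = λ² - 13 - 13 = 225 - 26 ≡ 11; y = λ·(13 - 11) - 36 ≡ 41. → (11, 41)
2H = (11, 41).
Finally 2G + 2H:
(10, 42) + (11, 41). λ = (41 - 42)/(11 - 10) ≡ 46/1 mod 47. 1⁻¹ ≡ 1 (mod 47), so λ ≡ 46.
  x = λ² - 10 - 11 = 2116 - 21 ≡ 27; y = λ·(10 - 27) - 42 ≡ 22. → (27, 22)

(27, 22)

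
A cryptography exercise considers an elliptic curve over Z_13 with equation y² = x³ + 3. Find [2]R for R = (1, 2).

tangent at (1, 2): λ = (3·1² + 0)/(2·2) ≡ 3/4. 4⁻¹ ≡ 10 (mod 13) since 4·10 = 40 ≡ 1, so λ ≡ 3·10 ≡ 4.
  x = λ² - 1 - 1 = 16 - 2 ≡ 1; y = λ·(1 - 1) - 2 ≡ 11. → (1, 11)

(1, 11)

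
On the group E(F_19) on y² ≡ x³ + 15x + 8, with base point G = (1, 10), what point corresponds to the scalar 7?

(1, 10)

Repeated addition: build up to 7G.
2G: tangent at (1, 10): λ = (3·1² + 15)/(2·10) ≡ 18/1. 1⁻¹ ≡ 1 (mod 19), so λ ≡ 18·1 ≡ 18.
  x = λ² - 1 - 1 = 324 - 2 ≡ 18; y = λ·(1 - 18) - 10 ≡ 7. → (18, 7)
3G: (18, 7) + (1, 10). λ = (10 - 7)/(1 - 18) ≡ 3/2 mod 19. 2⁻¹ ≡ 10 (mod 19) since 2·10 = 20 ≡ 1, so λ ≡ 11.
  x = λ² - 18 - 1 = 121 - 19 ≡ 7; y = λ·(18 - 7) - 7 ≡ 0. → (7, 0)
4G: (7, 0) + (1, 10). λ = (10 - 0)/(1 - 7) ≡ 10/13 mod 19. 13⁻¹ ≡ 3 (mod 19), so λ ≡ 11.
  x = λ² - 7 - 1 = 121 - 8 ≡ 18; y = λ·(7 - 18) - 0 ≡ 12. → (18, 12)
5G: (18, 12) + (1, 10). λ = (10 - 12)/(1 - 18) ≡ 17/2 mod 19. 2⁻¹ ≡ 10 (mod 19), so λ ≡ 18.
  x = λ² - 18 - 1 = 324 - 19 ≡ 1; y = λ·(18 - 1) - 12 ≡ 9. → (1, 9)
6G: (1, 9) + (1, 10): same x and y₁ ≡ -y₂, so the sum is O.
7G: O + (1, 10) = (1, 10) (identity).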